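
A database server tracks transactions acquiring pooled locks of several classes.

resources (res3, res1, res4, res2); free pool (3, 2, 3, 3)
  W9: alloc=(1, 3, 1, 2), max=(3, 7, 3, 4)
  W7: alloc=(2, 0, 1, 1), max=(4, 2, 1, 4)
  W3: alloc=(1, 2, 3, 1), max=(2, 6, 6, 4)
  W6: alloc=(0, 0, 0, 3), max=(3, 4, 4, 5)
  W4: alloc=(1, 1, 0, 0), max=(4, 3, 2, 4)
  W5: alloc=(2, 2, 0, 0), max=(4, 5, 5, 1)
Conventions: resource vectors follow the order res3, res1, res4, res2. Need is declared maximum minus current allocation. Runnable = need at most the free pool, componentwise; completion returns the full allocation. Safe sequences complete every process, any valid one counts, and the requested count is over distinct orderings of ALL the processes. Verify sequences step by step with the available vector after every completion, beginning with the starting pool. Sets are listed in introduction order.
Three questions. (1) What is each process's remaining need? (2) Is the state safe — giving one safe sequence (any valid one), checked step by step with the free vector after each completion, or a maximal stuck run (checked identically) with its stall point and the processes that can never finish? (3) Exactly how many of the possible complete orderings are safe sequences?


(1) Remaining need (order res3, res1, res4, res2):
  W9: (2, 4, 2, 2)
  W7: (2, 2, 0, 3)
  W3: (1, 4, 3, 3)
  W6: (3, 4, 4, 2)
  W4: (3, 2, 2, 4)
  W5: (2, 3, 5, 1)
(2) UNSAFE — no complete ordering exists.
Key observation: after W7, W4 the pool peaks at (6, 3, 4, 4), and each blocked process is short somewhere: W9 on res1; W3 on res1; W6 on res1; W5 on res4.
A maximal execution: W7, W4 — then nothing else fits. Step-by-step check:
  pool = (3, 2, 3, 3)
  run W7 (needs (2, 2, 0, 3), free (3, 2, 3, 3)); after release of (2, 0, 1, 1) the pool is (5, 2, 4, 4)
  run W4 (needs (3, 2, 2, 4), free (5, 2, 4, 4)); after release of (1, 1, 0, 0) the pool is (6, 3, 4, 4)
  blocked: W9 wants (2, 4, 2, 2), pool (6, 3, 4, 4) — not enough res1
  blocked: W3 wants (1, 4, 3, 3), pool (6, 3, 4, 4) — not enough res1
  blocked: W6 wants (3, 4, 4, 2), pool (6, 3, 4, 4) — not enough res1
  blocked: W5 wants (2, 3, 5, 1), pool (6, 3, 4, 4) — not enough res4
Processes that can never finish: W9, W3, W6 and W5.
(3) Exactly 0 of the possible complete orderings are safe sequences.


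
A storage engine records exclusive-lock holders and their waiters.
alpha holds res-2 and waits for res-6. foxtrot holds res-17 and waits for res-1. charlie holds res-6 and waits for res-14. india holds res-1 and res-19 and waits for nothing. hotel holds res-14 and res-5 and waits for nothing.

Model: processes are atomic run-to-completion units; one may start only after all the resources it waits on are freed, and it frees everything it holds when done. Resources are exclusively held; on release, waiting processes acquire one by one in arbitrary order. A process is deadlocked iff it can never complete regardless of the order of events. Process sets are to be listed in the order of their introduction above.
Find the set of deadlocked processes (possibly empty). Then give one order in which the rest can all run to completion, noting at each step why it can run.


The deadlocked set is empty.
Key observation: the waits form no ring: some process can always run, and its releases unblock the others one by one.
The rest can finish in the order hotel, charlie, india, foxtrot, alpha.
Walking it through:
  hotel: no waits; runs immediately, freeing res-14 and res-5
  charlie: everything it awaited (res-14) is free; runs, freeing res-6
  india: no waits; runs immediately, freeing res-1 and res-19
  foxtrot: everything it awaited (res-1) is free; runs, freeing res-17
  alpha: everything it awaited (res-6) is free; runs, freeing res-2


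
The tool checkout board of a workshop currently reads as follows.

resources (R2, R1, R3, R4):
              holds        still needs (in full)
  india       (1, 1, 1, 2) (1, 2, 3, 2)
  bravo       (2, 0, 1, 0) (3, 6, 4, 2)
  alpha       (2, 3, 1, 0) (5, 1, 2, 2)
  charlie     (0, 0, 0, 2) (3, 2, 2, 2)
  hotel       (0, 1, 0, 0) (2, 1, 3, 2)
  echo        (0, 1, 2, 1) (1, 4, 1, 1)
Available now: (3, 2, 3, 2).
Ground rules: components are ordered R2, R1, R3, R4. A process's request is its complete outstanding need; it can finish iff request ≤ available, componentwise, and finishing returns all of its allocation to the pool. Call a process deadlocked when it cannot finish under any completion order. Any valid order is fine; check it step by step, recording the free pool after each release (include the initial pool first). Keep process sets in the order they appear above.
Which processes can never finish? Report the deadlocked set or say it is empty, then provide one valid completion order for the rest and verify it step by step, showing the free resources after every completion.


The deadlocked set is bravo and alpha.
Key observation: after hotel, india, echo, charlie the pool peaks at (4, 5, 6, 7), and each blocked process is short somewhere: bravo on R1; alpha on R2.
The rest can finish in the order hotel, india, echo, charlie. Step-by-step check:
  pool = (3, 2, 3, 2)
  hotel needs (2, 1, 3, 2) <= (3, 2, 3, 2) -> finishes; pool += (0, 1, 0, 0) = (3, 3, 3, 2)
  india needs (1, 2, 3, 2) <= (3, 3, 3, 2) -> finishes; pool += (1, 1, 1, 2) = (4, 4, 4, 4)
  echo needs (1, 4, 1, 1) <= (4, 4, 4, 4) -> finishes; pool += (0, 1, 2, 1) = (4, 5, 6, 5)
  charlie needs (3, 2, 2, 2) <= (4, 5, 6, 5) -> finishes; pool += (0, 0, 0, 2) = (4, 5, 6, 7)
None of the blocked processes ever fits:
  bravo still needs (3, 6, 4, 2) but only (4, 5, 6, 7) is free — short on R1
  alpha still needs (5, 1, 2, 2) but only (4, 5, 6, 7) is free — short on R2


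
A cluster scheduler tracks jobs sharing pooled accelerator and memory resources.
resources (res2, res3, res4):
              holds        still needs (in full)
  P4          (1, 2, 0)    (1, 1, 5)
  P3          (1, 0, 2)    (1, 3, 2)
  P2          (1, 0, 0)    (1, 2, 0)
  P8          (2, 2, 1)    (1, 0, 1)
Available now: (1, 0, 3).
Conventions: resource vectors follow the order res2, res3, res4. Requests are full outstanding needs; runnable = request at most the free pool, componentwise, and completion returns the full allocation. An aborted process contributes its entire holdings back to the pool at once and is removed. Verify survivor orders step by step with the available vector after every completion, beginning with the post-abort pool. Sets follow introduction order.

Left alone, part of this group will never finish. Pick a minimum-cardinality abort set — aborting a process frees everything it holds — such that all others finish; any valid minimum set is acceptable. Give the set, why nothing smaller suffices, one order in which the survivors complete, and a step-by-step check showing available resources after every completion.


Abort P4.
Key observation: P3 was stuck for good until P4 gave back (1, 2, 0); in the order shown it finishes at step 2.
No smaller set exists: with zero aborts the deadlock remains.
The survivors complete as P8, P3, P2. Walking it through (starting from the post-abort pool):
  pool = (2, 2, 3)
  run P8 (needs (1, 0, 1), free (2, 2, 3)); after release of (2, 2, 1) the pool is (4, 4, 4)
  run P3 (needs (1, 3, 2), free (4, 4, 4)); after release of (1, 0, 2) the pool is (5, 4, 6)
  run P2 (needs (1, 2, 0), free (5, 4, 6)); after release of (1, 0, 0) the pool is (6, 4, 6)


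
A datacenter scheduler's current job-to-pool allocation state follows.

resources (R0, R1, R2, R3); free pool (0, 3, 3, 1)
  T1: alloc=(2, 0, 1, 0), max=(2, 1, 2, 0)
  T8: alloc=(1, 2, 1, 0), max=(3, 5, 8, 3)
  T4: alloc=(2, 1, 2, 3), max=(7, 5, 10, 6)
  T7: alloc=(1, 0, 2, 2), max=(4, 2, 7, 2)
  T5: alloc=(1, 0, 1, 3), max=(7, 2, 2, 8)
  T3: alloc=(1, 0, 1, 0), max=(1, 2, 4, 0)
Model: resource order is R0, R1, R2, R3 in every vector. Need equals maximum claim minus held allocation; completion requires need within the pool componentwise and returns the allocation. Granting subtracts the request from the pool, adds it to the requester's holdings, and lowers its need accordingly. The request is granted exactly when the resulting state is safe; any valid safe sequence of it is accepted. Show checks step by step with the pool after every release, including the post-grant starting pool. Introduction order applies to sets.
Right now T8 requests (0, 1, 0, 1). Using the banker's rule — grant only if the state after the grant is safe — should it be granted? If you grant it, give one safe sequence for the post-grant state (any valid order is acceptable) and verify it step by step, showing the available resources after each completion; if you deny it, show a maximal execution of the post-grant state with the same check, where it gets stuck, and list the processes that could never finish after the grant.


GRANT: granting preserves safety; a valid post-grant sequence is T1, T3, T7, T8, T4, T5.
Key observation: the grant leaves (0, 2, 3, 0) free — enough for T1, whose release restarts the cascade.
Step-by-step check of the post-grant state:
  pool = (0, 2, 3, 0)
  run T1 (needs (0, 1, 1, 0), free (0, 2, 3, 0)); after release of (2, 0, 1, 0) the pool is (2, 2, 4, 0)
  run T3 (needs (0, 2, 3, 0), free (2, 2, 4, 0)); after release of (1, 0, 1, 0) the pool is (3, 2, 5, 0)
  run T7 (needs (3, 2, 5, 0), free (3, 2, 5, 0)); after release of (1, 0, 2, 2) the pool is (4, 2, 7, 2)
  run T8 (needs (2, 2, 7, 2), free (4, 2, 7, 2)); after release of (1, 3, 1, 1) the pool is (5, 5, 8, 3)
  run T4 (needs (5, 4, 8, 3), free (5, 5, 8, 3)); after release of (2, 1, 2, 3) the pool is (7, 6, 10, 6)
  run T5 (needs (6, 2, 1, 5), free (7, 6, 10, 6)); after release of (1, 0, 1, 3) the pool is (8, 6, 11, 9)


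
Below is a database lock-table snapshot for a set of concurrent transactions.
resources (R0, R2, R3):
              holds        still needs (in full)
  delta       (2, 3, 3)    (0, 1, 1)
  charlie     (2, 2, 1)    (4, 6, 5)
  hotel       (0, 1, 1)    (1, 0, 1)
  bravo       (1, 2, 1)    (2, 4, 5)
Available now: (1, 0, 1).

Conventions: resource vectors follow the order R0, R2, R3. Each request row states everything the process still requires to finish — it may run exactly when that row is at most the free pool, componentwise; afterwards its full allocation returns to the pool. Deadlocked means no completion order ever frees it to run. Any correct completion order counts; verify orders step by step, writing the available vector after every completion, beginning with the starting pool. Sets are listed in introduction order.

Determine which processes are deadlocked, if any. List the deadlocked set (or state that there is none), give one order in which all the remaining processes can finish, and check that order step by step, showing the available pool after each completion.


Nothing here is deadlocked.
Key observation: the pool covers hotel at once, and every later process fits after earlier releases.
A valid finishing order for the others: hotel, delta, bravo, charlie. Verifying each step:
  pool = (1, 0, 1)
  run hotel (needs (1, 0, 1), free (1, 0, 1)); after release of (0, 1, 1) the pool is (1, 1, 2)
  run delta (needs (0, 1, 1), free (1, 1, 2)); after release of (2, 3, 3) the pool is (3, 4, 5)
  run bravo (needs (2, 4, 5), free (3, 4, 5)); after release of (1, 2, 1) the pool is (4, 6, 6)
  run charlie (needs (4, 6, 5), free (4, 6, 6)); after release of (2, 2, 1) the pool is (6, 8, 7)


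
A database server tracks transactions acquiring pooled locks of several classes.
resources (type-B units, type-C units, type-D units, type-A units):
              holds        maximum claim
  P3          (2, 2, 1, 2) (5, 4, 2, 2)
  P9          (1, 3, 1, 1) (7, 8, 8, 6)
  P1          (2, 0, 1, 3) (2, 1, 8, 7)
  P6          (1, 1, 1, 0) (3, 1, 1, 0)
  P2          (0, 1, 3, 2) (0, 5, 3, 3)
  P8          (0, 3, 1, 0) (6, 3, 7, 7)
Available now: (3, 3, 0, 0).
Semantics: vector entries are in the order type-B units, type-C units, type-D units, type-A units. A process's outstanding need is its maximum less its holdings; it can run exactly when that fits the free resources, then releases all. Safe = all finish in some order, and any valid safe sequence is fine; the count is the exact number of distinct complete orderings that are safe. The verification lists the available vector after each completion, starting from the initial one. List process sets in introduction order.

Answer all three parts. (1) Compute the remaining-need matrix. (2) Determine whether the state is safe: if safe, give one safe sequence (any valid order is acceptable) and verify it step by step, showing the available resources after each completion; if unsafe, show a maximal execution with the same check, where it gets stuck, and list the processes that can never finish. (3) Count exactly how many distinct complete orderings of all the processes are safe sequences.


(1) Need matrix, components ordered type-B units, type-C units, type-D units, type-A units:
  P3: (3, 2, 1, 0)
  P9: (6, 5, 7, 5)
  P1: (0, 1, 7, 4)
  P6: (2, 0, 0, 0)
  P2: (0, 4, 0, 1)
  P8: (6, 0, 6, 7)
(2) UNSAFE — no complete ordering exists.
Key observation: the wall is type-D units: completing P6, P3, P2 brings the pool only to (6, 7, 5, 4), and all the rest need more.
The run P6, P3, P2 cannot be extended any further. Verifying each step:
  pool = (3, 3, 0, 0)
  P6 needs (2, 0, 0, 0) <= (3, 3, 0, 0) -> finishes; pool += (1, 1, 1, 0) = (4, 4, 1, 0)
  P3 needs (3, 2, 1, 0) <= (4, 4, 1, 0) -> finishes; pool += (2, 2, 1, 2) = (6, 6, 2, 2)
  P2 needs (0, 4, 0, 1) <= (6, 6, 2, 2) -> finishes; pool += (0, 1, 3, 2) = (6, 7, 5, 4)
  P9 cannot run: need (6, 5, 7, 5) vs free (6, 7, 5, 4) (insufficient type-D units and type-A units)
  P1 cannot run: need (0, 1, 7, 4) vs free (6, 7, 5, 4) (insufficient type-D units)
  P8 cannot run: need (6, 0, 6, 7) vs free (6, 7, 5, 4) (insufficient type-D units and type-A units)
Never able to finish: P9, P1 and P8.
(3) Exactly 0 of the possible complete orderings are safe sequences.


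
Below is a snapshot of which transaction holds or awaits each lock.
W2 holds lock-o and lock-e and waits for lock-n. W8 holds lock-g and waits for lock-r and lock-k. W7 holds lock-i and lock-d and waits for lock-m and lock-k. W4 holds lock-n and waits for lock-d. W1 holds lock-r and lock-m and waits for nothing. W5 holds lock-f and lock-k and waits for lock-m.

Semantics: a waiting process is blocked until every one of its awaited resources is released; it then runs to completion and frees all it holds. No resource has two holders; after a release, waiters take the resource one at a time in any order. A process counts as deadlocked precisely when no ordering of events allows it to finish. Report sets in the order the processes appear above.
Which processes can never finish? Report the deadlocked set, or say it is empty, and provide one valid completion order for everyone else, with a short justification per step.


The deadlocked set is empty.
Key observation: the waits form no ring: some process can always run, and its releases unblock the others one by one.
One completion order for the rest: W1, W5, W7, W4, W8, W2.
Check, step by step:
  W1: no waits; runs immediately, freeing lock-r and lock-m
  W5 waits on lock-m — all released -> runs and releases lock-f and lock-k
  W7 waits on lock-m and lock-k — all released -> runs and releases lock-i and lock-d
  W4 waits on lock-d — all released -> runs and releases lock-n
  W8 waits on lock-r and lock-k — all released -> runs and releases lock-g
  W2 waits on lock-n — all released -> runs and releases lock-o and lock-e


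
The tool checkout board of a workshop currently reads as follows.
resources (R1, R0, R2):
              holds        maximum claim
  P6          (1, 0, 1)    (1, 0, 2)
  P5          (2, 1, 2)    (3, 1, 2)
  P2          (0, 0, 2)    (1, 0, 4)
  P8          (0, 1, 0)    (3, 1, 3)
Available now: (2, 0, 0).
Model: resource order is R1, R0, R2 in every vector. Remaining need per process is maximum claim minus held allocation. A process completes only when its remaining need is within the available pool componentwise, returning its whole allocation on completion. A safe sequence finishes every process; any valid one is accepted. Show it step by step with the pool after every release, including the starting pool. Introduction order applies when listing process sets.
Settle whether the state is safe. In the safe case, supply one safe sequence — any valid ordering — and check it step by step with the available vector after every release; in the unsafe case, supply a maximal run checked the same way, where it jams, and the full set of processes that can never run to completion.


SAFE — a valid safe sequence is P5, P6, P2, P8.
Key observation: no step in this order meets a requested resource exactly; the smallest headroom is 1, first reached at P5 (need (1, 0, 0), pool (2, 0, 0)).
Check, step by step:
  pool = (2, 0, 0)
  P5: need (1, 0, 0) fits (2, 0, 0); releases (2, 1, 2), pool now (4, 1, 2)
  P6: need (0, 0, 1) fits (4, 1, 2); releases (1, 0, 1), pool now (5, 1, 3)
  P2: need (1, 0, 2) fits (5, 1, 3); releases (0, 0, 2), pool now (5, 1, 5)
  P8: need (3, 0, 3) fits (5, 1, 5); releases (0, 1, 0), pool now (5, 2, 5)


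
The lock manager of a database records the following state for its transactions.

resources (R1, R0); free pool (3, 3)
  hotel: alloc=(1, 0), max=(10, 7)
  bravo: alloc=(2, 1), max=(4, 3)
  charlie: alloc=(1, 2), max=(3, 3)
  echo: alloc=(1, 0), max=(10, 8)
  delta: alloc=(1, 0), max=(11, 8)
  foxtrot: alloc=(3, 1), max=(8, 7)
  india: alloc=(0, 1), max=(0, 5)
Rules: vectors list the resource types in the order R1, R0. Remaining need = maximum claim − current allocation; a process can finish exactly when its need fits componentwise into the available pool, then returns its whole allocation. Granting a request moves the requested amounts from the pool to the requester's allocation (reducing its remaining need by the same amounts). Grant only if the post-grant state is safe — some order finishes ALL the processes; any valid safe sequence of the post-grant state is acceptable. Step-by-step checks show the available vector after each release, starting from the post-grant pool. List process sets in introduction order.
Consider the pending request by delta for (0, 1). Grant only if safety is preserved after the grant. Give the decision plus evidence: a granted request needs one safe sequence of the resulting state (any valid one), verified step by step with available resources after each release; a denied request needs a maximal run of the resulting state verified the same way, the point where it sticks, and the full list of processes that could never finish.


GRANT. The post-grant state is safe; one safe sequence: bravo, charlie, india, foxtrot, hotel, delta, echo.
Key observation: even at the reduced pool (3, 2), bravo fits immediately, so safety survives the grant.
Step-by-step check of the post-grant state:
  pool = (3, 2)
  bravo: need (2, 2) fits (3, 2); releases (2, 1), pool now (5, 3)
  charlie: need (2, 1) fits (5, 3); releases (1, 2), pool now (6, 5)
  india: need (0, 4) fits (6, 5); releases (0, 1), pool now (6, 6)
  foxtrot: need (5, 6) fits (6, 6); releases (3, 1), pool now (9, 7)
  hotel: need (9, 7) fits (9, 7); releases (1, 0), pool now (10, 7)
  delta: need (10, 7) fits (10, 7); releases (1, 1), pool now (11, 8)
  echo: need (9, 8) fits (11, 8); releases (1, 0), pool now (12, 8)


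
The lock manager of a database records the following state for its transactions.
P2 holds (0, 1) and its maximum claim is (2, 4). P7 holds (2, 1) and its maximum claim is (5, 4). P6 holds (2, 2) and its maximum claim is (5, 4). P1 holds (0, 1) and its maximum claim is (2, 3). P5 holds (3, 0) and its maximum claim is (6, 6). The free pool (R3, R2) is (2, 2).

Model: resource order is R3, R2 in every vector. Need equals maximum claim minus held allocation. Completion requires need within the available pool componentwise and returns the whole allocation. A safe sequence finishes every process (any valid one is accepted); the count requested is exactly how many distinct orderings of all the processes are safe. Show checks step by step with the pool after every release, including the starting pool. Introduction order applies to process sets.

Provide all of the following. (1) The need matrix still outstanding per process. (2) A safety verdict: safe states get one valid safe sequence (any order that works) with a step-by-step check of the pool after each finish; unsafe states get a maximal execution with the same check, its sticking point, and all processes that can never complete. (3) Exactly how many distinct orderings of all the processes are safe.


(1) Remaining need (order R3, R2):
  P2: (2, 3)
  P7: (3, 3)
  P6: (3, 2)
  P1: (2, 2)
  P5: (3, 6)
(2) The state is UNSAFE.
Key observation: R3 is the bottleneck — with P1, P2 done the pool holds (2, 4), short of every remaining need.
Going as far as possible: P1, P2; after that, nothing fits. Step-by-step check:
  pool = (2, 2)
  run P1 (needs (2, 2), free (2, 2)); after release of (0, 1) the pool is (2, 3)
  run P2 (needs (2, 3), free (2, 3)); after release of (0, 1) the pool is (2, 4)
  blocked: P7 wants (3, 3), pool (2, 4) — not enough R3
  blocked: P6 wants (3, 2), pool (2, 4) — not enough R3
  blocked: P5 wants (3, 6), pool (2, 4) — not enough R3 and R2
Processes that can never finish: P7, P6 and P5.
(3) Precisely 0 of the possible complete orderings are safe sequences.


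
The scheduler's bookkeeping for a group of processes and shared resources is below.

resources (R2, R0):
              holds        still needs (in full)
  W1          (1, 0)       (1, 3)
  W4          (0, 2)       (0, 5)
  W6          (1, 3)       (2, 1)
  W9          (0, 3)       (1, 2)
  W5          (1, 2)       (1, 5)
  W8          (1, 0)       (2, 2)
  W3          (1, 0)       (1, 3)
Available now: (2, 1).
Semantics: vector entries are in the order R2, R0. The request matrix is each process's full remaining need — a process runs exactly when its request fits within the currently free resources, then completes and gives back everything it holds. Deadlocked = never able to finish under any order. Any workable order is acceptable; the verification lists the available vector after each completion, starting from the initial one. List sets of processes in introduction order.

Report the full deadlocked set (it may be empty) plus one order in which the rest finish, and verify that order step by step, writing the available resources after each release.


The deadlocked set is empty.
Key observation: no deadlock: W6 fits now, and the freed resources carry the rest through.
A valid finishing order for the others: W6, W9, W5, W1, W4, W3, W8. Walking it through:
  pool = (2, 1)
  run W6 (needs (2, 1), free (2, 1)); after release of (1, 3) the pool is (3, 4)
  run W9 (needs (1, 2), free (3, 4)); after release of (0, 3) the pool is (3, 7)
  run W5 (needs (1, 5), free (3, 7)); after release of (1, 2) the pool is (4, 9)
  run W1 (needs (1, 3), free (4, 9)); after release of (1, 0) the pool is (5, 9)
  run W4 (needs (0, 5), free (5, 9)); after release of (0, 2) the pool is (5, 11)
  run W3 (needs (1, 3), free (5, 11)); after release of (1, 0) the pool is (6, 11)
  run W8 (needs (2, 2), free (6, 11)); after release of (1, 0) the pool is (7, 11)


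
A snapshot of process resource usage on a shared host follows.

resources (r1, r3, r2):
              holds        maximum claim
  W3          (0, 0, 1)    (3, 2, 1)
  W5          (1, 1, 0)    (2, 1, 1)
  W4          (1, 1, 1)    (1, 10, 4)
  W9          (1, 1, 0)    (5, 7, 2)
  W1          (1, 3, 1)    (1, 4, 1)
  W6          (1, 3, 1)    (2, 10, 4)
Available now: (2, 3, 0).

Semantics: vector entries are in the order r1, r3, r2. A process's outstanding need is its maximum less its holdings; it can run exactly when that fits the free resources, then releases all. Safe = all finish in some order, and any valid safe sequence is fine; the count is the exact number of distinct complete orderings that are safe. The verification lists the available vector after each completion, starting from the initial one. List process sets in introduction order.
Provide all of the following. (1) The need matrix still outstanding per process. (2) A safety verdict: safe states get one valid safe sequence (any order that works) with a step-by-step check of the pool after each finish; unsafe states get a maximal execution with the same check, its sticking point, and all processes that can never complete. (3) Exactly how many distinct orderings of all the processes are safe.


(1) Remaining need (order r1, r3, r2):
  W3: (3, 2, 0)
  W5: (1, 0, 1)
  W4: (0, 9, 3)
  W9: (4, 6, 2)
  W1: (0, 1, 0)
  W6: (1, 7, 3)
(2) The state is UNSAFE.
Key observation: the pool after W1, W3, W5, W9 is (5, 8, 2); every surviving request exceeds it in r2, so progress ends there.
The run W1, W3, W5, W9 cannot be extended any further. Verifying each step:
  pool = (2, 3, 0)
  W1 needs (0, 1, 0) <= (2, 3, 0) -> finishes; pool += (1, 3, 1) = (3, 6, 1)
  W3 needs (3, 2, 0) <= (3, 6, 1) -> finishes; pool += (0, 0, 1) = (3, 6, 2)
  W5 needs (1, 0, 1) <= (3, 6, 2) -> finishes; pool += (1, 1, 0) = (4, 7, 2)
  W9 needs (4, 6, 2) <= (4, 7, 2) -> finishes; pool += (1, 1, 0) = (5, 8, 2)
  blocked: W4 wants (0, 9, 3), pool (5, 8, 2) — not enough r3 and r2
  blocked: W6 wants (1, 7, 3), pool (5, 8, 2) — not enough r2
Processes that can never finish: W4 and W6.
(3) The exact count: 0 of the possible complete orderings are safe sequences.


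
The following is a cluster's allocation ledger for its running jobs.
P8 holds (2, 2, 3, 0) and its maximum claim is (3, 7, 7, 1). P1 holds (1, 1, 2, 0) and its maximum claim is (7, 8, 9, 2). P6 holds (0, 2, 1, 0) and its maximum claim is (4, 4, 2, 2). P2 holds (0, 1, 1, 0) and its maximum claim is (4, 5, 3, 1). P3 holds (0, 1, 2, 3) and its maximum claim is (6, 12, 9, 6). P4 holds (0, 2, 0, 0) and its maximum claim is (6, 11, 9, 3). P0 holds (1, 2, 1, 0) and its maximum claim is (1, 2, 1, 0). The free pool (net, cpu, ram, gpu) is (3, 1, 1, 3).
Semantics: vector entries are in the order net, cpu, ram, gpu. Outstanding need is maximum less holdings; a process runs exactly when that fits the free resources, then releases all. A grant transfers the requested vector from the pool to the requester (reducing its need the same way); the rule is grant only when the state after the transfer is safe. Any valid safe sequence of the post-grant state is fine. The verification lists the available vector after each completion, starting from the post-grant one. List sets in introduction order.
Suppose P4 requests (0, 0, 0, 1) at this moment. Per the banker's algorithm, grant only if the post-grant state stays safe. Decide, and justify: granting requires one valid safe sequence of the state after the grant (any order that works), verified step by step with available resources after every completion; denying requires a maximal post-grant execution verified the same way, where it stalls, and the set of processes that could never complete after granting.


GRANT — the state after the grant stays safe, e.g. via P0, P6, P2, P8, P1, P4, P3.
Key observation: with (3, 1, 1, 2) left after the transfer, P0 can run at once — the state stays safe.
Check on the post-grant state, step by step:
  pool = (3, 1, 1, 2)
  run P0 (needs (0, 0, 0, 0), free (3, 1, 1, 2)); after release of (1, 2, 1, 0) the pool is (4, 3, 2, 2)
  run P6 (needs (4, 2, 1, 2), free (4, 3, 2, 2)); after release of (0, 2, 1, 0) the pool is (4, 5, 3, 2)
  run P2 (needs (4, 4, 2, 1), free (4, 5, 3, 2)); after release of (0, 1, 1, 0) the pool is (4, 6, 4, 2)
  run P8 (needs (1, 5, 4, 1), free (4, 6, 4, 2)); after release of (2, 2, 3, 0) the pool is (6, 8, 7, 2)
  run P1 (needs (6, 7, 7, 2), free (6, 8, 7, 2)); after release of (1, 1, 2, 0) the pool is (7, 9, 9, 2)
  run P4 (needs (6, 9, 9, 2), free (7, 9, 9, 2)); after release of (0, 2, 0, 1) the pool is (7, 11, 9, 3)
  run P3 (needs (6, 11, 7, 3), free (7, 11, 9, 3)); after release of (0, 1, 2, 3) the pool is (7, 12, 11, 6)


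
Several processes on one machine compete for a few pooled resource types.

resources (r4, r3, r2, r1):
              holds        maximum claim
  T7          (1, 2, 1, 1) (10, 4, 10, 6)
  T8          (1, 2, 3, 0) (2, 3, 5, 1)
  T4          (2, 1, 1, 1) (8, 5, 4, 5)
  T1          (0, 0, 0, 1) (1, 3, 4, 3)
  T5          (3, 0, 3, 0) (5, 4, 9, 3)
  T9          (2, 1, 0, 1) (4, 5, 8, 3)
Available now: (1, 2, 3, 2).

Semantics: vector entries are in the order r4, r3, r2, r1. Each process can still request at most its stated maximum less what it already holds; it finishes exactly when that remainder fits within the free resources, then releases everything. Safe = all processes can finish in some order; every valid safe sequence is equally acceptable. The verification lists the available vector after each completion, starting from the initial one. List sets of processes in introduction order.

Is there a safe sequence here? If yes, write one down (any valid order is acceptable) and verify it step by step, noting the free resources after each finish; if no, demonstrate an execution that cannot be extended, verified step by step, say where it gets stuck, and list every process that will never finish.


SAFE. One safe sequence: T8, T1, T5, T9, T4, T7.
Key observation: T8 marks the first exact bind of the order: its need (1, 1, 2, 1) fits the free (1, 2, 3, 2) with zero slack on a requested resource.
Step-by-step check:
  pool = (1, 2, 3, 2)
  T8 needs (1, 1, 2, 1) <= (1, 2, 3, 2) -> finishes; pool += (1, 2, 3, 0) = (2, 4, 6, 2)
  T1 needs (1, 3, 4, 2) <= (2, 4, 6, 2) -> finishes; pool += (0, 0, 0, 1) = (2, 4, 6, 3)
  T5 needs (2, 4, 6, 3) <= (2, 4, 6, 3) -> finishes; pool += (3, 0, 3, 0) = (5, 4, 9, 3)
  T9 needs (2, 4, 8, 2) <= (5, 4, 9, 3) -> finishes; pool += (2, 1, 0, 1) = (7, 5, 9, 4)
  T4 needs (6, 4, 3, 4) <= (7, 5, 9, 4) -> finishes; pool += (2, 1, 1, 1) = (9, 6, 10, 5)
  T7 needs (9, 2, 9, 5) <= (9, 6, 10, 5) -> finishes; pool += (1, 2, 1, 1) = (10, 8, 11, 6)


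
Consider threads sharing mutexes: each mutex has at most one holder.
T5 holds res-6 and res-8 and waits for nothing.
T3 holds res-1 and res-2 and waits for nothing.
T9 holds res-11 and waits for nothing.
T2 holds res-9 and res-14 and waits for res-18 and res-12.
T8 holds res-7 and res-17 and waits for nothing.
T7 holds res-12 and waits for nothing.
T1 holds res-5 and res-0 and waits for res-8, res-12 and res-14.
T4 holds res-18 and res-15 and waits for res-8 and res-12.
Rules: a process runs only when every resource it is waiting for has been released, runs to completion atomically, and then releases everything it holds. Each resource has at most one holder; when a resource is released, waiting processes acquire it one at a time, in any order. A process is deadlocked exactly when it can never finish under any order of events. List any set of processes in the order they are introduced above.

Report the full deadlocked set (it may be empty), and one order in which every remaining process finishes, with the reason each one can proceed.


No process is deadlocked.
Key observation: the wait graph is acyclic; completion cascades from the unblocked processes through everyone else.
One completion order for the rest: T5, T3, T7, T4, T9, T2, T1, T8.
Step-by-step check:
  T5: no waits; runs immediately, freeing res-6 and res-8
  T3: no waits; runs immediately, freeing res-1 and res-2
  T7: no waits; runs immediately, freeing res-12
  T4: everything it awaited (res-8 and res-12) is free; runs, freeing res-18 and res-15
  T9: no waits; runs immediately, freeing res-11
  T2: everything it awaited (res-18 and res-12) is free; runs, freeing res-9 and res-14
  T1: everything it awaited (res-8, res-12 and res-14) is free; runs, freeing res-5 and res-0
  T8: no waits; runs immediately, freeing res-7 and res-17


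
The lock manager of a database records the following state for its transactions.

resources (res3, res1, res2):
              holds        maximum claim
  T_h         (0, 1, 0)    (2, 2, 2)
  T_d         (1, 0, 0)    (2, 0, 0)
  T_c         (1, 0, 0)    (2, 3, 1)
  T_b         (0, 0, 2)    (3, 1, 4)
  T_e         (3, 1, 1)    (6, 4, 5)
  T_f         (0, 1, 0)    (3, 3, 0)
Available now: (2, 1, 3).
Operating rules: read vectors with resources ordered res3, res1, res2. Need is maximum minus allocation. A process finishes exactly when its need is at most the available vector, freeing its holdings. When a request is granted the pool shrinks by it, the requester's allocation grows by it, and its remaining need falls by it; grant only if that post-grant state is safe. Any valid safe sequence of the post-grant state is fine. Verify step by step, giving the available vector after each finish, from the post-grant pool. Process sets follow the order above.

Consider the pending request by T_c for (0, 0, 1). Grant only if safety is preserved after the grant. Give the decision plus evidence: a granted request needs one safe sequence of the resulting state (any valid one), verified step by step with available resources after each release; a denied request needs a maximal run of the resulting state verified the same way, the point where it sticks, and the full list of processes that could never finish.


GRANT — the state after the grant stays safe, e.g. via T_d, T_h, T_f, T_c, T_b, T_e.
Key observation: even at the reduced pool (2, 1, 2), T_d fits immediately, so safety survives the grant.
Verifying the post-grant state step by step:
  pool = (2, 1, 2)
  T_d: need (1, 0, 0) fits (2, 1, 2); releases (1, 0, 0), pool now (3, 1, 2)
  T_h: need (2, 1, 2) fits (3, 1, 2); releases (0, 1, 0), pool now (3, 2, 2)
  T_f: need (3, 2, 0) fits (3, 2, 2); releases (0, 1, 0), pool now (3, 3, 2)
  T_c: need (1, 3, 0) fits (3, 3, 2); releases (1, 0, 1), pool now (4, 3, 3)
  T_b: need (3, 1, 2) fits (4, 3, 3); releases (0, 0, 2), pool now (4, 3, 5)
  T_e: need (3, 3, 4) fits (4, 3, 5); releases (3, 1, 1), pool now (7, 4, 6)


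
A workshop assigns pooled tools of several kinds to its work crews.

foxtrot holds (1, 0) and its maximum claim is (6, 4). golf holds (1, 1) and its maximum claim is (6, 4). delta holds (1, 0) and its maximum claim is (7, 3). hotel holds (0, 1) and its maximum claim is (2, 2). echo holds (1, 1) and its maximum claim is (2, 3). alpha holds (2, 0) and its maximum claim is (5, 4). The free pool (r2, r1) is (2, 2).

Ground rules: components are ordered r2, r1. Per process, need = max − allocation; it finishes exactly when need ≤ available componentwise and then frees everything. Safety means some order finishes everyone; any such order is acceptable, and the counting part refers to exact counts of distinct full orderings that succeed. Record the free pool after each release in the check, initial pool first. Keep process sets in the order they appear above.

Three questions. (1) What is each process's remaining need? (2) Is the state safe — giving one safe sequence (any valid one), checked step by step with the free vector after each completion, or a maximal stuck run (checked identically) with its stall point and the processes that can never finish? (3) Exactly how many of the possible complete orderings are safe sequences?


(1) Remaining need (order r2, r1):
  foxtrot: (5, 4)
  golf: (5, 3)
  delta: (6, 3)
  hotel: (2, 1)
  echo: (1, 2)
  alpha: (3, 4)
(2) SAFE — a valid safe sequence is hotel, echo, alpha, golf, foxtrot, delta.
Key observation: hotel marks the first exact bind of the order: its need (2, 1) fits the free (2, 2) with zero slack on a requested resource.
Walking it through:
  pool = (2, 2)
  run hotel (needs (2, 1), free (2, 2)); after release of (0, 1) the pool is (2, 3)
  run echo (needs (1, 2), free (2, 3)); after release of (1, 1) the pool is (3, 4)
  run alpha (needs (3, 4), free (3, 4)); after release of (2, 0) the pool is (5, 4)
  run golf (needs (5, 3), free (5, 4)); after release of (1, 1) the pool is (6, 5)
  run foxtrot (needs (5, 4), free (6, 5)); after release of (1, 0) the pool is (7, 5)
  run delta (needs (6, 3), free (7, 5)); after release of (1, 0) the pool is (8, 5)
(3) The exact count: 8 of the possible complete orderings are safe sequences.


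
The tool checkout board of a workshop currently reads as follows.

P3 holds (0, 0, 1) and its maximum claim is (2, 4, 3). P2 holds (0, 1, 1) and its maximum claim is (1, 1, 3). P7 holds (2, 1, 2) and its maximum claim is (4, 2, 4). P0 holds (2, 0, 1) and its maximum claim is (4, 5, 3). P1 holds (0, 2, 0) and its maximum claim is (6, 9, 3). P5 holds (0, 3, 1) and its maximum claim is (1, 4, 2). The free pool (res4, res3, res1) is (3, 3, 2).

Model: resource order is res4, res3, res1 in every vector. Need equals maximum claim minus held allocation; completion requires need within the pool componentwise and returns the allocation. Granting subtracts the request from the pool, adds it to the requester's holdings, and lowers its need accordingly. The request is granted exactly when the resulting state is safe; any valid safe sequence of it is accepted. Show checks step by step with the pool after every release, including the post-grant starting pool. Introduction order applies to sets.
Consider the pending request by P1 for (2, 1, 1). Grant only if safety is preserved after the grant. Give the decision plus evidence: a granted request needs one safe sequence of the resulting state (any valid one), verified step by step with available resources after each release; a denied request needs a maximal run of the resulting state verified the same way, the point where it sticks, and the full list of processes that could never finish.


DENY — the pretend-granted state is unsafe.
Key observation: after P5, P2 complete, (1, 6, 3) is the best the pool ever gets, yet each leftover process wants more res4.
Pretend the grant happened; the run P5, P2 goes as far as possible. Walking it through:
  pool = (1, 2, 1)
  P5 needs (1, 1, 1) <= (1, 2, 1) -> finishes; pool += (0, 3, 1) = (1, 5, 2)
  P2 needs (1, 0, 2) <= (1, 5, 2) -> finishes; pool += (0, 1, 1) = (1, 6, 3)
  blocked: P3 wants (2, 4, 2), pool (1, 6, 3) — not enough res4
  blocked: P7 wants (2, 1, 2), pool (1, 6, 3) — not enough res4
  blocked: P0 wants (2, 5, 2), pool (1, 6, 3) — not enough res4
  blocked: P1 wants (4, 6, 2), pool (1, 6, 3) — not enough res4
Post-grant, the permanently blocked set is P3, P7, P0 and P1.


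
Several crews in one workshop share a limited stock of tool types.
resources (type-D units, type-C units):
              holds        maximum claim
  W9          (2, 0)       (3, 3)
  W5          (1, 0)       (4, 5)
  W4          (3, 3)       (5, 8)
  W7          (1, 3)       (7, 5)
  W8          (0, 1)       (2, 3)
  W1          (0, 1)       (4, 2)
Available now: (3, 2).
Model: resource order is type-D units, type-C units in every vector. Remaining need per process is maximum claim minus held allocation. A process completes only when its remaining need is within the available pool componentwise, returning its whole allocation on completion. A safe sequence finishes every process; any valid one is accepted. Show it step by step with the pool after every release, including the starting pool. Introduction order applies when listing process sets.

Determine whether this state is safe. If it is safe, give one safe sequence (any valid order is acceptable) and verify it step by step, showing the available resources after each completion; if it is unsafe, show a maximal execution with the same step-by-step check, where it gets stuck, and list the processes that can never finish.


UNSAFE — no complete ordering exists.
Key observation: after W8, W9, W1 the pool peaks at (5, 4), and each blocked process is short somewhere: W5 on type-C units; W4 on type-C units; W7 on type-D units.
A maximal execution: W8, W9, W1 — then nothing else fits. Step-by-step check:
  pool = (3, 2)
  W8: need (2, 2) fits (3, 2); releases (0, 1), pool now (3, 3)
  W9: need (1, 3) fits (3, 3); releases (2, 0), pool now (5, 3)
  W1: need (4, 1) fits (5, 3); releases (0, 1), pool now (5, 4)
  W5 still needs (3, 5) but only (5, 4) is free — short on type-C units
  W4 still needs (2, 5) but only (5, 4) is free — short on type-C units
  W7 still needs (6, 2) but only (5, 4) is free — short on type-D units
Permanently blocked: W5, W4 and W7.
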